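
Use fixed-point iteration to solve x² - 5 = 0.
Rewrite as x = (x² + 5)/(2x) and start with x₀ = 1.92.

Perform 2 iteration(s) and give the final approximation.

Equation: x² - 5 = 0
Fixed-point form: x = (x² + 5)/(2x)
x₀ = 1.92

x_1 = g(1.920000) = 2.262083
x_2 = g(2.262083) = 2.236218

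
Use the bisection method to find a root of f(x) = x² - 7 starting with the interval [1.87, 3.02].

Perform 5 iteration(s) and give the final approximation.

f(x) = x² - 7
Initial interval: [1.87, 3.02]

Iteration 1:
  c_1 = (1.870000 + 3.020000)/2 = 2.445000
  f(c_1) = f(2.445000) = -1.021975
  f(a) × f(c) ≥ 0, new interval: [2.445000, 3.020000]
Iteration 2:
  c_2 = (2.445000 + 3.020000)/2 = 2.732500
  f(c_2) = f(2.732500) = 0.466556
  f(a) × f(c) < 0, new interval: [2.445000, 2.732500]
Iteration 3:
  c_3 = (2.445000 + 2.732500)/2 = 2.588750
  f(c_3) = f(2.588750) = -0.298373
  f(a) × f(c) ≥ 0, new interval: [2.588750, 2.732500]
Iteration 4:
  c_4 = (2.588750 + 2.732500)/2 = 2.660625
  f(c_4) = f(2.660625) = 0.078925
  f(a) × f(c) < 0, new interval: [2.588750, 2.660625]
Iteration 5:
  c_5 = (2.588750 + 2.660625)/2 = 2.624688
  f(c_5) = f(2.624688) = -0.111016
  f(a) × f(c) ≥ 0, new interval: [2.624688, 2.660625]

After 5 iteration(s), the approximation is c_5 = 2.624688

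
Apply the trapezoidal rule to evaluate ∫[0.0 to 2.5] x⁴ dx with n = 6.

f(x) = x⁴
a = 0.0, b = 2.5, n = 6
h = (b - a)/n = 0.416667

Trapezoidal rule: (h/2)[f(x₀) + 2f(x₁) + 2f(x₂) + ... + f(xₙ)]

x_0 = 0.0000, f(x_0) = 0.000000, coefficient = 1
x_1 = 0.4167, f(x_1) = 0.030141, coefficient = 2
x_2 = 0.8333, f(x_2) = 0.482253, coefficient = 2
x_3 = 1.2500, f(x_3) = 2.441406, coefficient = 2
x_4 = 1.6667, f(x_4) = 7.716049, coefficient = 2
x_5 = 2.0833, f(x_5) = 18.838011, coefficient = 2
x_6 = 2.5000, f(x_6) = 39.062500, coefficient = 1

I ≈ (0.416667/2) × 98.078221 = 20.432963
Exact value: 19.531250
Error: 0.901713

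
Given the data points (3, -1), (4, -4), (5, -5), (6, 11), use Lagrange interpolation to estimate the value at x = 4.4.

Lagrange interpolation formula:
P(x) = Σ yᵢ × Lᵢ(x)
where Lᵢ(x) = Π_{j≠i} (x - xⱼ)/(xᵢ - xⱼ)

L_0(4.4) = (4.4 - 4)/(3 - 4) × (4.4 - 5)/(3 - 5) × (4.4 - 6)/(3 - 6) = -0.064000
L_1(4.4) = (4.4 - 3)/(4 - 3) × (4.4 - 5)/(4 - 5) × (4.4 - 6)/(4 - 6) = 0.672000
L_2(4.4) = (4.4 - 3)/(5 - 3) × (4.4 - 4)/(5 - 4) × (4.4 - 6)/(5 - 6) = 0.448000
L_3(4.4) = (4.4 - 3)/(6 - 3) × (4.4 - 4)/(6 - 4) × (4.4 - 5)/(6 - 5) = -0.056000

P(4.4) = (-1)×L_0(4.4) + (-4)×L_1(4.4) + (-5)×L_2(4.4) + 11×L_3(4.4)
P(4.4) = -5.480000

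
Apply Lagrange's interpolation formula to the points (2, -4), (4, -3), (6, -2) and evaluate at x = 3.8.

Lagrange interpolation formula:
P(x) = Σ yᵢ × Lᵢ(x)
where Lᵢ(x) = Π_{j≠i} (x - xⱼ)/(xᵢ - xⱼ)

L_0(3.8) = (3.8 - 4)/(2 - 4) × (3.8 - 6)/(2 - 6) = 0.055000
L_1(3.8) = (3.8 - 2)/(4 - 2) × (3.8 - 6)/(4 - 6) = 0.990000
L_2(3.8) = (3.8 - 2)/(6 - 2) × (3.8 - 4)/(6 - 4) = -0.045000

P(3.8) = (-4)×L_0(3.8) + (-3)×L_1(3.8) + (-2)×L_2(3.8)
P(3.8) = -3.100000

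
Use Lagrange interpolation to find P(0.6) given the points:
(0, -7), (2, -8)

Lagrange interpolation formula:
P(x) = Σ yᵢ × Lᵢ(x)
where Lᵢ(x) = Π_{j≠i} (x - xⱼ)/(xᵢ - xⱼ)

L_0(0.6) = (0.6 - 2)/(0 - 2) = 0.700000
L_1(0.6) = (0.6 - 0)/(2 - 0) = 0.300000

P(0.6) = (-7)×L_0(0.6) + (-8)×L_1(0.6)
P(0.6) = -7.300000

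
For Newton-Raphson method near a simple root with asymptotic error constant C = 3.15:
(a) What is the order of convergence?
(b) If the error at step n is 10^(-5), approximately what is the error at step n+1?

(a) Newton-Raphson has quadratic (order 2) convergence near simple roots.
    This means |e_{n+1}| ≈ C|e_n|².

(b) With |e_n| = 10^(-5) and C = 3.15:
    |e_{n+1}| ≈ 3.15 × (10^(-5))² = 3.15 × 10^(-10)

(a) 2 (quadratic); (b) |e_{n+1}| ≈ 3.150e-10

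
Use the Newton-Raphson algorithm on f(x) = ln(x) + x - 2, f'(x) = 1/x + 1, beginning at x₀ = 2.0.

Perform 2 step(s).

f(x) = ln(x) + x - 2
f'(x) = 1/x + 1
x₀ = 2.0

Newton-Raphson formula: x_{n+1} = x_n - f(x_n)/f'(x_n)

Iteration 1:
  f(2.000000) = 0.693147
  f'(2.000000) = 1.500000
  x_1 = 2.000000 - 0.693147/1.500000 = 1.537902
Iteration 2:
  f(1.537902) = -0.031679
  f'(1.537902) = 1.650237
  x_2 = 1.537902 - (-0.031679)/1.650237 = 1.557099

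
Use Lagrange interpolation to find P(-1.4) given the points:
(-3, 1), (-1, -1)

Lagrange interpolation formula:
P(x) = Σ yᵢ × Lᵢ(x)
where Lᵢ(x) = Π_{j≠i} (x - xⱼ)/(xᵢ - xⱼ)

L_0(-1.4) = (-1.4 - (-1))/(-3 - (-1)) = 0.200000
L_1(-1.4) = (-1.4 - (-3))/(-1 - (-3)) = 0.800000

P(-1.4) = 1×L_0(-1.4) + (-1)×L_1(-1.4)
P(-1.4) = -0.600000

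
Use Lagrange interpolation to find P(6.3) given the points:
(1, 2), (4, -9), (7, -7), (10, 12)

Lagrange interpolation formula:
P(x) = Σ yᵢ × Lᵢ(x)
where Lᵢ(x) = Π_{j≠i} (x - xⱼ)/(xᵢ - xⱼ)

L_0(6.3) = (6.3 - 4)/(1 - 4) × (6.3 - 7)/(1 - 7) × (6.3 - 10)/(1 - 10) = -0.036772
L_1(6.3) = (6.3 - 1)/(4 - 1) × (6.3 - 7)/(4 - 7) × (6.3 - 10)/(4 - 10) = 0.254204
L_2(6.3) = (6.3 - 1)/(7 - 1) × (6.3 - 4)/(7 - 4) × (6.3 - 10)/(7 - 10) = 0.835241
L_3(6.3) = (6.3 - 1)/(10 - 1) × (6.3 - 4)/(10 - 4) × (6.3 - 7)/(10 - 7) = -0.052673

P(6.3) = 2×L_0(6.3) + (-9)×L_1(6.3) + (-7)×L_2(6.3) + 12×L_3(6.3)
P(6.3) = -8.840136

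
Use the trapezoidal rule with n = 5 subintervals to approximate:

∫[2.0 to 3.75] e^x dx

f(x) = e^x
a = 2.0, b = 3.75, n = 5
h = (b - a)/n = 0.350000

Trapezoidal rule: (h/2)[f(x₀) + 2f(x₁) + 2f(x₂) + ... + f(xₙ)]

x_0 = 2.0000, f(x_0) = 7.389056, coefficient = 1
x_1 = 2.3500, f(x_1) = 10.485570, coefficient = 2
x_2 = 2.7000, f(x_2) = 14.879732, coefficient = 2
x_3 = 3.0500, f(x_3) = 21.115344, coefficient = 2
x_4 = 3.4000, f(x_4) = 29.964100, coefficient = 2
x_5 = 3.7500, f(x_5) = 42.521082, coefficient = 1

I ≈ (0.350000/2) × 202.799630 = 35.489935
Exact value: 35.132026
Error: 0.357909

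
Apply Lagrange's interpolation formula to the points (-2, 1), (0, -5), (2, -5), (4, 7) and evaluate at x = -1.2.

Lagrange interpolation formula:
P(x) = Σ yᵢ × Lᵢ(x)
where Lᵢ(x) = Π_{j≠i} (x - xⱼ)/(xᵢ - xⱼ)

L_0(-1.2) = (-1.2 - 0)/(-2 - 0) × (-1.2 - 2)/(-2 - 2) × (-1.2 - 4)/(-2 - 4) = 0.416000
L_1(-1.2) = (-1.2 - (-2))/(0 - (-2)) × (-1.2 - 2)/(0 - 2) × (-1.2 - 4)/(0 - 4) = 0.832000
L_2(-1.2) = (-1.2 - (-2))/(2 - (-2)) × (-1.2 - 0)/(2 - 0) × (-1.2 - 4)/(2 - 4) = -0.312000
L_3(-1.2) = (-1.2 - (-2))/(4 - (-2)) × (-1.2 - 0)/(4 - 0) × (-1.2 - 2)/(4 - 2) = 0.064000

P(-1.2) = 1×L_0(-1.2) + (-5)×L_1(-1.2) + (-5)×L_2(-1.2) + 7×L_3(-1.2)
P(-1.2) = -1.736000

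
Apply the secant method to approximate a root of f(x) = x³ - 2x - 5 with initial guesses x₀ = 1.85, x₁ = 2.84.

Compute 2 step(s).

f(x) = x³ - 2x - 5
x₀ = 1.85, x₁ = 2.84

Secant formula: x_{n+1} = x_n - f(x_n)(x_n - x_{n-1})/(f(x_n) - f(x_{n-1}))

Iteration 1:
  f(1.850000) = -2.368375
  f(2.840000) = 12.226304
  x_2 = 2.840000 - 12.226304×(2.840000 - 1.850000)/(12.226304 - (-2.368375))
       = 2.010654
Iteration 2:
  f(2.840000) = 12.226304
  f(2.010654) = -0.892779
  x_3 = 2.010654 - (-0.892779)×(2.010654 - 2.840000)/(-0.892779 - 12.226304)
       = 2.067092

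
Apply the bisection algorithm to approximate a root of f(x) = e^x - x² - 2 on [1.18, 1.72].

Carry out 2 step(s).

f(x) = e^x - x² - 2
Initial interval: [1.18, 1.72]

Iteration 1:
  c_1 = (1.180000 + 1.720000)/2 = 1.450000
  f(c_1) = f(1.450000) = 0.160615
  f(a) × f(c) < 0, new interval: [1.180000, 1.450000]
Iteration 2:
  c_2 = (1.180000 + 1.450000)/2 = 1.315000
  f(c_2) = f(1.315000) = -0.004474
  f(a) × f(c) ≥ 0, new interval: [1.315000, 1.450000]

After 2 iteration(s), the approximation is c_2 = 1.315000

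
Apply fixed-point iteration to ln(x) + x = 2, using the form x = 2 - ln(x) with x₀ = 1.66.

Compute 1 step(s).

Equation: ln(x) + x = 2
Fixed-point form: x = 2 - ln(x)
x₀ = 1.66

x_1 = g(1.660000) = 1.493182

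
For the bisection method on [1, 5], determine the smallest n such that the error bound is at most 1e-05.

We need (b-a)/2^n ≤ 1e-05
(5 - 1)/2^n ≤ 1e-05
4/2^n ≤ 1e-05
2^n ≥ 400000
n ≥ log₂(400000) = 18.61
n ≥ 19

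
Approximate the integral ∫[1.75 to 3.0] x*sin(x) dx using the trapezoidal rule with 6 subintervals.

f(x) = x*sin(x)
a = 1.75, b = 3.0, n = 6
h = (b - a)/n = 0.208333

Trapezoidal rule: (h/2)[f(x₀) + 2f(x₁) + 2f(x₂) + ... + f(xₙ)]

x_0 = 1.7500, f(x_0) = 1.721975, coefficient = 1
x_1 = 1.9583, f(x_1) = 1.813109, coefficient = 2
x_2 = 2.1667, f(x_2) = 1.793264, coefficient = 2
x_3 = 2.3750, f(x_3) = 1.647502, coefficient = 2
x_4 = 2.5833, f(x_4) = 1.368419, coefficient = 2
x_5 = 2.7917, f(x_5) = 0.957062, coefficient = 2
x_6 = 3.0000, f(x_6) = 0.423360, coefficient = 1

I ≈ (0.208333/2) × 17.304047 = 1.802505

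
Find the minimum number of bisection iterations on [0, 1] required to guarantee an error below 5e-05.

We need (b-a)/2^n ≤ 5e-05
(1 - 0)/2^n ≤ 5e-05
1/2^n ≤ 5e-05
2^n ≥ 20000
n ≥ log₂(20000) = 14.29
n ≥ 15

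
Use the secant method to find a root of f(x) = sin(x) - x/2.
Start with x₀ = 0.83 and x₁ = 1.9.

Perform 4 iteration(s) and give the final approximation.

f(x) = sin(x) - x/2
x₀ = 0.83, x₁ = 1.9

Secant formula: x_{n+1} = x_n - f(x_n)(x_n - x_{n-1})/(f(x_n) - f(x_{n-1}))

Iteration 1:
  f(0.830000) = 0.322931
  f(1.900000) = -0.003700
  x_2 = 1.900000 - (-0.003700)×(1.900000 - 0.830000)/(-0.003700 - 0.322931)
       = 1.887880
Iteration 2:
  f(1.900000) = -0.003700
  f(1.887880) = 0.006209
  x_3 = 1.887880 - 0.006209×(1.887880 - 1.900000)/(0.006209 - (-0.003700))
       = 1.895474
Iteration 3:
  f(1.887880) = 0.006209
  f(1.895474) = 0.000016
  x_4 = 1.895474 - 0.000016×(1.895474 - 1.887880)/(0.000016 - 0.006209)
       = 1.895494
Iteration 4:
  f(1.895474) = 0.000016
  f(1.895494) = 0.000000
  x_5 = 1.895494 - 0.000000×(1.895494 - 1.895474)/(0.000000 - 0.000016)
       = 1.895494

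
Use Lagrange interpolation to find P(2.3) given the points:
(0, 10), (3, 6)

Lagrange interpolation formula:
P(x) = Σ yᵢ × Lᵢ(x)
where Lᵢ(x) = Π_{j≠i} (x - xⱼ)/(xᵢ - xⱼ)

L_0(2.3) = (2.3 - 3)/(0 - 3) = 0.233333
L_1(2.3) = (2.3 - 0)/(3 - 0) = 0.766667

P(2.3) = 10×L_0(2.3) + 6×L_1(2.3)
P(2.3) = 6.933333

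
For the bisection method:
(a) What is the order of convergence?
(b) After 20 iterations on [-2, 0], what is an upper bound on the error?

(a) Bisection has linear (order 1) convergence; the error is halved each step.

(b) Error bound = (b-a)/2^n = (0 - (-2))/2^{20}
    = 2/2^{20}

(a) 1 (linear); (b) error ≤ 1.91e-06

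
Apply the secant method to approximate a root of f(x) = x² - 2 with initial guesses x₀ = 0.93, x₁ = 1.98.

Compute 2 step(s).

f(x) = x² - 2
x₀ = 0.93, x₁ = 1.98

Secant formula: x_{n+1} = x_n - f(x_n)(x_n - x_{n-1})/(f(x_n) - f(x_{n-1}))

Iteration 1:
  f(0.930000) = -1.135100
  f(1.980000) = 1.920400
  x_2 = 1.980000 - 1.920400×(1.980000 - 0.930000)/(1.920400 - (-1.135100))
       = 1.320069
Iteration 2:
  f(1.980000) = 1.920400
  f(1.320069) = -0.257419
  x_3 = 1.320069 - (-0.257419)×(1.320069 - 1.980000)/(-0.257419 - 1.920400)
       = 1.398073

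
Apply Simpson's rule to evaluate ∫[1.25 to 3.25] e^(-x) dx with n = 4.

f(x) = e^(-x)
a = 1.25, b = 3.25, n = 4
h = (b - a)/n = 0.500000

Simpson's rule: (h/3)[f(x₀) + 4f(x₁) + 2f(x₂) + ... + f(xₙ)]

x_0 = 1.2500, f(x_0) = 0.286505, coefficient = 1
x_1 = 1.7500, f(x_1) = 0.173774, coefficient = 4
x_2 = 2.2500, f(x_2) = 0.105399, coefficient = 2
x_3 = 2.7500, f(x_3) = 0.063928, coefficient = 4
x_4 = 3.2500, f(x_4) = 0.038774, coefficient = 1

I ≈ (0.500000/3) × 1.486885 = 0.247814
Exact value: 0.247731
Error: 0.000084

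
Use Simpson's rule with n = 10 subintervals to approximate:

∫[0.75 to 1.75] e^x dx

f(x) = e^x
a = 0.75, b = 1.75, n = 10
h = (b - a)/n = 0.100000

Simpson's rule: (h/3)[f(x₀) + 4f(x₁) + 2f(x₂) + ... + f(xₙ)]

x_0 = 0.7500, f(x_0) = 2.117000, coefficient = 1
x_1 = 0.8500, f(x_1) = 2.339647, coefficient = 4
x_2 = 0.9500, f(x_2) = 2.585710, coefficient = 2
x_3 = 1.0500, f(x_3) = 2.857651, coefficient = 4
x_4 = 1.1500, f(x_4) = 3.158193, coefficient = 2
x_5 = 1.2500, f(x_5) = 3.490343, coefficient = 4
x_6 = 1.3500, f(x_6) = 3.857426, coefficient = 2
x_7 = 1.4500, f(x_7) = 4.263115, coefficient = 4
x_8 = 1.5500, f(x_8) = 4.711470, coefficient = 2
x_9 = 1.6500, f(x_9) = 5.206980, coefficient = 4
x_10 = 1.7500, f(x_10) = 5.754603, coefficient = 1

I ≈ (0.100000/3) × 109.128140 = 3.637605
Exact value: 3.637603
Error: 0.000002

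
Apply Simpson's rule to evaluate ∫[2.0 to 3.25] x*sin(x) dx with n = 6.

f(x) = x*sin(x)
a = 2.0, b = 3.25, n = 6
h = (b - a)/n = 0.208333

Simpson's rule: (h/3)[f(x₀) + 4f(x₁) + 2f(x₂) + ... + f(xₙ)]

x_0 = 2.0000, f(x_0) = 1.818595, coefficient = 1
x_1 = 2.2083, f(x_1) = 1.774538, coefficient = 4
x_2 = 2.4167, f(x_2) = 1.602443, coefficient = 2
x_3 = 2.6250, f(x_3) = 1.296541, coefficient = 4
x_4 = 2.8333, f(x_4) = 0.859635, coefficient = 2
x_5 = 3.0417, f(x_5) = 0.303436, coefficient = 4
x_6 = 3.2500, f(x_6) = -0.351634, coefficient = 1

I ≈ (0.208333/3) × 19.889174 = 1.381193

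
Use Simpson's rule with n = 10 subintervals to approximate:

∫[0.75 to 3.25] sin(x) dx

f(x) = sin(x)
a = 0.75, b = 3.25, n = 10
h = (b - a)/n = 0.250000

Simpson's rule: (h/3)[f(x₀) + 4f(x₁) + 2f(x₂) + ... + f(xₙ)]

x_0 = 0.7500, f(x_0) = 0.681639, coefficient = 1
x_1 = 1.0000, f(x_1) = 0.841471, coefficient = 4
x_2 = 1.2500, f(x_2) = 0.948985, coefficient = 2
x_3 = 1.5000, f(x_3) = 0.997495, coefficient = 4
x_4 = 1.7500, f(x_4) = 0.983986, coefficient = 2
x_5 = 2.0000, f(x_5) = 0.909297, coefficient = 4
x_6 = 2.2500, f(x_6) = 0.778073, coefficient = 2
x_7 = 2.5000, f(x_7) = 0.598472, coefficient = 4
x_8 = 2.7500, f(x_8) = 0.381661, coefficient = 2
x_9 = 3.0000, f(x_9) = 0.141120, coefficient = 4
x_10 = 3.2500, f(x_10) = -0.108195, coefficient = 1

I ≈ (0.250000/3) × 20.710275 = 1.725856
Exact value: 1.725819
Error: 0.000038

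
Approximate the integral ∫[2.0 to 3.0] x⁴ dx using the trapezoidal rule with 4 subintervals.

f(x) = x⁴
a = 2.0, b = 3.0, n = 4
h = (b - a)/n = 0.250000

Trapezoidal rule: (h/2)[f(x₀) + 2f(x₁) + 2f(x₂) + ... + f(xₙ)]

x_0 = 2.0000, f(x_0) = 16.000000, coefficient = 1
x_1 = 2.2500, f(x_1) = 25.628906, coefficient = 2
x_2 = 2.5000, f(x_2) = 39.062500, coefficient = 2
x_3 = 2.7500, f(x_3) = 57.191406, coefficient = 2
x_4 = 3.0000, f(x_4) = 81.000000, coefficient = 1

I ≈ (0.250000/2) × 340.765625 = 42.595703
Exact value: 42.200000
Error: 0.395703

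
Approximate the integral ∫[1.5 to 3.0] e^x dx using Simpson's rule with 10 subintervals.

f(x) = e^x
a = 1.5, b = 3.0, n = 10
h = (b - a)/n = 0.150000

Simpson's rule: (h/3)[f(x₀) + 4f(x₁) + 2f(x₂) + ... + f(xₙ)]

x_0 = 1.5000, f(x_0) = 4.481689, coefficient = 1
x_1 = 1.6500, f(x_1) = 5.206980, coefficient = 4
x_2 = 1.8000, f(x_2) = 6.049647, coefficient = 2
x_3 = 1.9500, f(x_3) = 7.028688, coefficient = 4
x_4 = 2.1000, f(x_4) = 8.166170, coefficient = 2
x_5 = 2.2500, f(x_5) = 9.487736, coefficient = 4
x_6 = 2.4000, f(x_6) = 11.023176, coefficient = 2
x_7 = 2.5500, f(x_7) = 12.807104, coefficient = 4
x_8 = 2.7000, f(x_8) = 14.879732, coefficient = 2
x_9 = 2.8500, f(x_9) = 17.287782, coefficient = 4
x_10 = 3.0000, f(x_10) = 20.085537, coefficient = 1

I ≈ (0.150000/3) × 312.077832 = 15.603892
Exact value: 15.603848
Error: 0.000044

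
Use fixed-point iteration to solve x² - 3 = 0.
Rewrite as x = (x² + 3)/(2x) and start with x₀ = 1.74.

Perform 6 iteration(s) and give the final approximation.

Equation: x² - 3 = 0
Fixed-point form: x = (x² + 3)/(2x)
x₀ = 1.74

x_1 = g(1.740000) = 1.732069
x_2 = g(1.732069) = 1.732051
x_3 = g(1.732051) = 1.732051
x_4 = g(1.732051) = 1.732051
x_5 = g(1.732051) = 1.732051
x_6 = g(1.732051) = 1.732051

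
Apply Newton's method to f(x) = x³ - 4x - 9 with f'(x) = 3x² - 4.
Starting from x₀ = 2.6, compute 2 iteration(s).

f(x) = x³ - 4x - 9
f'(x) = 3x² - 4
x₀ = 2.6

Newton-Raphson formula: x_{n+1} = x_n - f(x_n)/f'(x_n)

Iteration 1:
  f(2.600000) = -1.824000
  f'(2.600000) = 16.280000
  x_1 = 2.600000 - (-1.824000)/16.280000 = 2.712039
Iteration 2:
  f(2.712039) = 0.099318
  f'(2.712039) = 18.065472
  x_2 = 2.712039 - 0.099318/18.065472 = 2.706542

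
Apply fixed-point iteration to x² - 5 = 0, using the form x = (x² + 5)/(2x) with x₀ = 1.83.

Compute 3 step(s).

Equation: x² - 5 = 0
Fixed-point form: x = (x² + 5)/(2x)
x₀ = 1.83

x_1 = g(1.830000) = 2.281120
x_2 = g(2.281120) = 2.236513
x_3 = g(2.236513) = 2.236068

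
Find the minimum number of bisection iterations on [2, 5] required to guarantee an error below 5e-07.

We need (b-a)/2^n ≤ 5e-07
(5 - 2)/2^n ≤ 5e-07
3/2^n ≤ 5e-07
2^n ≥ 6000000
n ≥ log₂(6000000) = 22.52
n ≥ 23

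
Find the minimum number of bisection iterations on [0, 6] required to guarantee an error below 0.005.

We need (b-a)/2^n ≤ 0.005
(6 - 0)/2^n ≤ 0.005
6/2^n ≤ 0.005
2^n ≥ 1200
n ≥ log₂(1200) = 10.23
n ≥ 11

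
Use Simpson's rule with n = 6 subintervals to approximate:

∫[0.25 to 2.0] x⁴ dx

f(x) = x⁴
a = 0.25, b = 2.0, n = 6
h = (b - a)/n = 0.291667

Simpson's rule: (h/3)[f(x₀) + 4f(x₁) + 2f(x₂) + ... + f(xₙ)]

x_0 = 0.2500, f(x_0) = 0.003906, coefficient = 1
x_1 = 0.5417, f(x_1) = 0.086085, coefficient = 4
x_2 = 0.8333, f(x_2) = 0.482253, coefficient = 2
x_3 = 1.1250, f(x_3) = 1.601807, coefficient = 4
x_4 = 1.4167, f(x_4) = 4.027826, coefficient = 2
x_5 = 1.7083, f(x_5) = 8.517075, coefficient = 4
x_6 = 2.0000, f(x_6) = 16.000000, coefficient = 1

I ≈ (0.291667/3) × 65.843931 = 6.401493
Exact value: 6.399805
Error: 0.001689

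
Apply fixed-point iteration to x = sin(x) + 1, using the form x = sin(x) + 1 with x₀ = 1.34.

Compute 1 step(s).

Equation: x = sin(x) + 1
Fixed-point form: x = sin(x) + 1
x₀ = 1.34

x_1 = g(1.340000) = 1.973485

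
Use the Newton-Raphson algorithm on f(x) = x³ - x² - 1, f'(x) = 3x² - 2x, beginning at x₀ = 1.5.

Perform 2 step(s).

f(x) = x³ - x² - 1
f'(x) = 3x² - 2x
x₀ = 1.5

Newton-Raphson formula: x_{n+1} = x_n - f(x_n)/f'(x_n)

Iteration 1:
  f(1.500000) = 0.125000
  f'(1.500000) = 3.750000
  x_1 = 1.500000 - 0.125000/3.750000 = 1.466667
Iteration 2:
  f(1.466667) = 0.003852
  f'(1.466667) = 3.520000
  x_2 = 1.466667 - 0.003852/3.520000 = 1.465572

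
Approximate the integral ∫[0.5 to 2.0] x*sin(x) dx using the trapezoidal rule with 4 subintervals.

f(x) = x*sin(x)
a = 0.5, b = 2.0, n = 4
h = (b - a)/n = 0.375000

Trapezoidal rule: (h/2)[f(x₀) + 2f(x₁) + 2f(x₂) + ... + f(xₙ)]

x_0 = 0.5000, f(x_0) = 0.239713, coefficient = 1
x_1 = 0.8750, f(x_1) = 0.671601, coefficient = 2
x_2 = 1.2500, f(x_2) = 1.186231, coefficient = 2
x_3 = 1.6250, f(x_3) = 1.622613, coefficient = 2
x_4 = 2.0000, f(x_4) = 1.818595, coefficient = 1

I ≈ (0.375000/2) × 9.019197 = 1.691099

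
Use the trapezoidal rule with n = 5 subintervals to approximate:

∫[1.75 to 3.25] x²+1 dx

f(x) = x²+1
a = 1.75, b = 3.25, n = 5
h = (b - a)/n = 0.300000

Trapezoidal rule: (h/2)[f(x₀) + 2f(x₁) + 2f(x₂) + ... + f(xₙ)]

x_0 = 1.7500, f(x_0) = 4.062500, coefficient = 1
x_1 = 2.0500, f(x_1) = 5.202500, coefficient = 2
x_2 = 2.3500, f(x_2) = 6.522500, coefficient = 2
x_3 = 2.6500, f(x_3) = 8.022500, coefficient = 2
x_4 = 2.9500, f(x_4) = 9.702500, coefficient = 2
x_5 = 3.2500, f(x_5) = 11.562500, coefficient = 1

I ≈ (0.300000/2) × 74.525000 = 11.178750
Exact value: 11.156250
Error: 0.022500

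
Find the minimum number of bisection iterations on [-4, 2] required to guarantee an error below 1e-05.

We need (b-a)/2^n ≤ 1e-05
(2 - (-4))/2^n ≤ 1e-05
6/2^n ≤ 1e-05
2^n ≥ 600000
n ≥ log₂(600000) = 19.19
n ≥ 20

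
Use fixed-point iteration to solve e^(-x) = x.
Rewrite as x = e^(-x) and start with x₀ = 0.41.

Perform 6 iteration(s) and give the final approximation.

Equation: e^(-x) = x
Fixed-point form: x = e^(-x)
x₀ = 0.41

x_1 = g(0.410000) = 0.663650
x_2 = g(0.663650) = 0.514968
x_3 = g(0.514968) = 0.597520
x_4 = g(0.597520) = 0.550175
x_5 = g(0.550175) = 0.576849
x_6 = g(0.576849) = 0.561665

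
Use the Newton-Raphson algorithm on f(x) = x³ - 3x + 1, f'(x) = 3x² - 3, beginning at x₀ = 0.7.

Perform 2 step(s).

f(x) = x³ - 3x + 1
f'(x) = 3x² - 3
x₀ = 0.7

Newton-Raphson formula: x_{n+1} = x_n - f(x_n)/f'(x_n)

Iteration 1:
  f(0.700000) = -0.757000
  f'(0.700000) = -1.530000
  x_1 = 0.700000 - (-0.757000)/(-1.530000) = 0.205229
Iteration 2:
  f(0.205229) = 0.392958
  f'(0.205229) = -2.873643
  x_2 = 0.205229 - 0.392958/(-2.873643) = 0.341974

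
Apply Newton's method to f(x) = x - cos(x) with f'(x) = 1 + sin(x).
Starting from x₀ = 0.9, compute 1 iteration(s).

f(x) = x - cos(x)
f'(x) = 1 + sin(x)
x₀ = 0.9

Newton-Raphson formula: x_{n+1} = x_n - f(x_n)/f'(x_n)

Iteration 1:
  f(0.900000) = 0.278390
  f'(0.900000) = 1.783327
  x_1 = 0.900000 - 0.278390/1.783327 = 0.743893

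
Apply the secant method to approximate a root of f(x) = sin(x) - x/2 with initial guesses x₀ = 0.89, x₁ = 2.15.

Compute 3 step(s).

f(x) = sin(x) - x/2
x₀ = 0.89, x₁ = 2.15

Secant formula: x_{n+1} = x_n - f(x_n)(x_n - x_{n-1})/(f(x_n) - f(x_{n-1}))

Iteration 1:
  f(0.890000) = 0.332072
  f(2.150000) = -0.238101
  x_2 = 2.150000 - (-0.238101)×(2.150000 - 0.890000)/(-0.238101 - 0.332072)
       = 1.623831
Iteration 2:
  f(2.150000) = -0.238101
  f(1.623831) = 0.186679
  x_3 = 1.623831 - 0.186679×(1.623831 - 2.150000)/(0.186679 - (-0.238101))
       = 1.855067
Iteration 3:
  f(1.623831) = 0.186679
  f(1.855067) = 0.032333
  x_4 = 1.855067 - 0.032333×(1.855067 - 1.623831)/(0.032333 - 0.186679)
       = 1.903507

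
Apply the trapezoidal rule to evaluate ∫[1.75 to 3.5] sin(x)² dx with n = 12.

f(x) = sin(x)²
a = 1.75, b = 3.5, n = 12
h = (b - a)/n = 0.145833

Trapezoidal rule: (h/2)[f(x₀) + 2f(x₁) + 2f(x₂) + ... + f(xₙ)]

x_0 = 1.7500, f(x_0) = 0.968228, coefficient = 1
x_1 = 1.8958, f(x_1) = 0.898020, coefficient = 2
x_2 = 2.0417, f(x_2) = 0.794191, coefficient = 2
x_3 = 2.1875, f(x_3) = 0.665512, coefficient = 2
x_4 = 2.3333, f(x_4) = 0.522853, coefficient = 2
x_5 = 2.4792, f(x_5) = 0.378264, coefficient = 2
x_6 = 2.6250, f(x_6) = 0.243957, coefficient = 2
x_7 = 2.7708, f(x_7) = 0.131278, coefficient = 2
x_8 = 2.9167, f(x_8) = 0.049744, coefficient = 2
x_9 = 3.0625, f(x_9) = 0.006243, coefficient = 2
x_10 = 3.2083, f(x_10) = 0.004448, coefficient = 2
x_11 = 3.3542, f(x_11) = 0.044511, coefficient = 2
x_12 = 3.5000, f(x_12) = 0.123049, coefficient = 1

I ≈ (0.145833/2) × 8.569318 = 0.624846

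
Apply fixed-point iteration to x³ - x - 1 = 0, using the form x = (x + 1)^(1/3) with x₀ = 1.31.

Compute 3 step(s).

Equation: x³ - x - 1 = 0
Fixed-point form: x = (x + 1)^(1/3)
x₀ = 1.31

x_1 = g(1.310000) = 1.321916
x_2 = g(1.321916) = 1.324186
x_3 = g(1.324186) = 1.324617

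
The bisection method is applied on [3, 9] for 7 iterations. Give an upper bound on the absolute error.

Bisection error bound: |error| ≤ (b-a)/2^n
|error| ≤ (9 - 3)/2^7 = 6/2^7
|error| ≤ 0.0468750000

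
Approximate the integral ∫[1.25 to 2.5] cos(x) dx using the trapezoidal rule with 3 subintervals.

f(x) = cos(x)
a = 1.25, b = 2.5, n = 3
h = (b - a)/n = 0.416667

Trapezoidal rule: (h/2)[f(x₀) + 2f(x₁) + 2f(x₂) + ... + f(xₙ)]

x_0 = 1.2500, f(x_0) = 0.315322, coefficient = 1
x_1 = 1.6667, f(x_1) = -0.095724, coefficient = 2
x_2 = 2.0833, f(x_2) = -0.490390, coefficient = 2
x_3 = 2.5000, f(x_3) = -0.801144, coefficient = 1

I ≈ (0.416667/2) × -1.658048 = -0.345427
Exact value: -0.350512
Error: 0.005086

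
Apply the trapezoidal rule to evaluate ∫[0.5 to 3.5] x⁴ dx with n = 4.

f(x) = x⁴
a = 0.5, b = 3.5, n = 4
h = (b - a)/n = 0.750000

Trapezoidal rule: (h/2)[f(x₀) + 2f(x₁) + 2f(x₂) + ... + f(xₙ)]

x_0 = 0.5000, f(x_0) = 0.062500, coefficient = 1
x_1 = 1.2500, f(x_1) = 2.441406, coefficient = 2
x_2 = 2.0000, f(x_2) = 16.000000, coefficient = 2
x_3 = 2.7500, f(x_3) = 57.191406, coefficient = 2
x_4 = 3.5000, f(x_4) = 150.062500, coefficient = 1

I ≈ (0.750000/2) × 301.390625 = 113.021484
Exact value: 105.037500
Error: 7.983984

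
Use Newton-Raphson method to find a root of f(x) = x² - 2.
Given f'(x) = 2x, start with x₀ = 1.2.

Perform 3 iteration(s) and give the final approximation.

f(x) = x² - 2
f'(x) = 2x
x₀ = 1.2

Newton-Raphson formula: x_{n+1} = x_n - f(x_n)/f'(x_n)

Iteration 1:
  f(1.200000) = -0.560000
  f'(1.200000) = 2.400000
  x_1 = 1.200000 - (-0.560000)/2.400000 = 1.433333
Iteration 2:
  f(1.433333) = 0.054444
  f'(1.433333) = 2.866667
  x_2 = 1.433333 - 0.054444/2.866667 = 1.414341
Iteration 3:
  f(1.414341) = 0.000361
  f'(1.414341) = 2.828682
  x_3 = 1.414341 - 0.000361/2.828682 = 1.414214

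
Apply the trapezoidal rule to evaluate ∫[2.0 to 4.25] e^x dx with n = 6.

f(x) = e^x
a = 2.0, b = 4.25, n = 6
h = (b - a)/n = 0.375000

Trapezoidal rule: (h/2)[f(x₀) + 2f(x₁) + 2f(x₂) + ... + f(xₙ)]

x_0 = 2.0000, f(x_0) = 7.389056, coefficient = 1
x_1 = 2.3750, f(x_1) = 10.751013, coefficient = 2
x_2 = 2.7500, f(x_2) = 15.642632, coefficient = 2
x_3 = 3.1250, f(x_3) = 22.759895, coefficient = 2
x_4 = 3.5000, f(x_4) = 33.115452, coefficient = 2
x_5 = 3.8750, f(x_5) = 48.182698, coefficient = 2
x_6 = 4.2500, f(x_6) = 70.105412, coefficient = 1

I ≈ (0.375000/2) × 338.397849 = 63.449597
Exact value: 62.716356
Error: 0.733240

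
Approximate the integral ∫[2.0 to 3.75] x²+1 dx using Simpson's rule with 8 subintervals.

f(x) = x²+1
a = 2.0, b = 3.75, n = 8
h = (b - a)/n = 0.218750

Simpson's rule: (h/3)[f(x₀) + 4f(x₁) + 2f(x₂) + ... + f(xₙ)]

x_0 = 2.0000, f(x_0) = 5.000000, coefficient = 1
x_1 = 2.2188, f(x_1) = 5.922852, coefficient = 4
x_2 = 2.4375, f(x_2) = 6.941406, coefficient = 2
x_3 = 2.6562, f(x_3) = 8.055664, coefficient = 4
x_4 = 2.8750, f(x_4) = 9.265625, coefficient = 2
x_5 = 3.0938, f(x_5) = 10.571289, coefficient = 4
x_6 = 3.3125, f(x_6) = 11.972656, coefficient = 2
x_7 = 3.5312, f(x_7) = 13.469727, coefficient = 4
x_8 = 3.7500, f(x_8) = 15.062500, coefficient = 1

I ≈ (0.218750/3) × 228.500000 = 16.661458
Exact value: 16.661458
Error: 0.000000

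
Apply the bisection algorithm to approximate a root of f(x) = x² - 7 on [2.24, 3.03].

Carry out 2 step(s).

f(x) = x² - 7
Initial interval: [2.24, 3.03]

Iteration 1:
  c_1 = (2.240000 + 3.030000)/2 = 2.635000
  f(c_1) = f(2.635000) = -0.056775
  f(a) × f(c) ≥ 0, new interval: [2.635000, 3.030000]
Iteration 2:
  c_2 = (2.635000 + 3.030000)/2 = 2.832500
  f(c_2) = f(2.832500) = 1.023056
  f(a) × f(c) < 0, new interval: [2.635000, 2.832500]

After 2 iteration(s), the approximation is c_2 = 2.832500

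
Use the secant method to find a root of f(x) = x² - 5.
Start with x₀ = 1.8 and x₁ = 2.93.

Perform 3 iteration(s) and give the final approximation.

f(x) = x² - 5
x₀ = 1.8, x₁ = 2.93

Secant formula: x_{n+1} = x_n - f(x_n)(x_n - x_{n-1})/(f(x_n) - f(x_{n-1}))

Iteration 1:
  f(1.800000) = -1.760000
  f(2.930000) = 3.584900
  x_2 = 2.930000 - 3.584900×(2.930000 - 1.800000)/(3.584900 - (-1.760000))
       = 2.172093
Iteration 2:
  f(2.930000) = 3.584900
  f(2.172093) = -0.282012
  x_3 = 2.172093 - (-0.282012)×(2.172093 - 2.930000)/(-0.282012 - 3.584900)
       = 2.227367
Iteration 3:
  f(2.172093) = -0.282012
  f(2.227367) = -0.038837
  x_4 = 2.227367 - (-0.038837)×(2.227367 - 2.172093)/(-0.038837 - (-0.282012))
       = 2.236195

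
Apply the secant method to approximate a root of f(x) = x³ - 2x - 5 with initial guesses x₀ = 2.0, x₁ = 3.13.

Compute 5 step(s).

f(x) = x³ - 2x - 5
x₀ = 2.0, x₁ = 3.13

Secant formula: x_{n+1} = x_n - f(x_n)(x_n - x_{n-1})/(f(x_n) - f(x_{n-1}))

Iteration 1:
  f(2.000000) = -1.000000
  f(3.130000) = 19.404297
  x_2 = 3.130000 - 19.404297×(3.130000 - 2.000000)/(19.404297 - (-1.000000))
       = 2.055380
Iteration 2:
  f(3.130000) = 19.404297
  f(2.055380) = -0.427623
  x_3 = 2.055380 - (-0.427623)×(2.055380 - 3.130000)/(-0.427623 - 19.404297)
       = 2.078552
Iteration 3:
  f(2.055380) = -0.427623
  f(2.078552) = -0.176975
  x_4 = 2.078552 - (-0.176975)×(2.078552 - 2.055380)/(-0.176975 - (-0.427623))
       = 2.094912
Iteration 4:
  f(2.078552) = -0.176975
  f(2.094912) = 0.004029
  x_5 = 2.094912 - 0.004029×(2.094912 - 2.078552)/(0.004029 - (-0.176975))
       = 2.094548
Iteration 5:
  f(2.094912) = 0.004029
  f(2.094548) = -0.000037
  x_6 = 2.094548 - (-0.000037)×(2.094548 - 2.094912)/(-0.000037 - 0.004029)
       = 2.094551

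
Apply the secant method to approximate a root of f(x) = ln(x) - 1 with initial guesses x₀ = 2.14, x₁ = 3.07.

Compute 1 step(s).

f(x) = ln(x) - 1
x₀ = 2.14, x₁ = 3.07

Secant formula: x_{n+1} = x_n - f(x_n)(x_n - x_{n-1})/(f(x_n) - f(x_{n-1}))

Iteration 1:
  f(2.140000) = -0.239194
  f(3.070000) = 0.121678
  x_2 = 3.070000 - 0.121678×(3.070000 - 2.140000)/(0.121678 - (-0.239194))
       = 2.756426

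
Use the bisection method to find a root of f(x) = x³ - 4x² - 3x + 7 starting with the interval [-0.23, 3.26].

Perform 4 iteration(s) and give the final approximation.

f(x) = x³ - 4x² - 3x + 7
Initial interval: [-0.23, 3.26]

Iteration 1:
  c_1 = (-0.230000 + 3.260000)/2 = 1.515000
  f(c_1) = f(1.515000) = -3.248634
  f(a) × f(c) < 0, new interval: [-0.230000, 1.515000]
Iteration 2:
  c_2 = (-0.230000 + 1.515000)/2 = 0.642500
  f(c_2) = f(0.642500) = 3.686503
  f(a) × f(c) ≥ 0, new interval: [0.642500, 1.515000]
Iteration 3:
  c_3 = (0.642500 + 1.515000)/2 = 1.078750
  f(c_3) = f(1.078750) = 0.364287
  f(a) × f(c) ≥ 0, new interval: [1.078750, 1.515000]
Iteration 4:
  c_4 = (1.078750 + 1.515000)/2 = 1.296875
  f(c_4) = f(1.296875) = -1.436970
  f(a) × f(c) < 0, new interval: [1.078750, 1.296875]

After 4 iteration(s), the approximation is c_4 = 1.296875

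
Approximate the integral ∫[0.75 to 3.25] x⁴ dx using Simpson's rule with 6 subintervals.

f(x) = x⁴
a = 0.75, b = 3.25, n = 6
h = (b - a)/n = 0.416667

Simpson's rule: (h/3)[f(x₀) + 4f(x₁) + 2f(x₂) + ... + f(xₙ)]

x_0 = 0.7500, f(x_0) = 0.316406, coefficient = 1
x_1 = 1.1667, f(x_1) = 1.852623, coefficient = 4
x_2 = 1.5833, f(x_2) = 6.284770, coefficient = 2
x_3 = 2.0000, f(x_3) = 16.000000, coefficient = 4
x_4 = 2.4167, f(x_4) = 34.108845, coefficient = 2
x_5 = 2.8333, f(x_5) = 64.445216, coefficient = 4
x_6 = 3.2500, f(x_6) = 111.566406, coefficient = 1

I ≈ (0.416667/3) × 521.861400 = 72.480750
Exact value: 72.470703
Error: 0.010047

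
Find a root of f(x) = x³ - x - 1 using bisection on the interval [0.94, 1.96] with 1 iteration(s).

f(x) = x³ - x - 1
Initial interval: [0.94, 1.96]

Iteration 1:
  c_1 = (0.940000 + 1.960000)/2 = 1.450000
  f(c_1) = f(1.450000) = 0.598625
  f(a) × f(c) < 0, new interval: [0.940000, 1.450000]

After 1 iteration(s), the approximation is c_1 = 1.450000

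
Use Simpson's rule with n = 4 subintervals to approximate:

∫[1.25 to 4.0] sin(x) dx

f(x) = sin(x)
a = 1.25, b = 4.0, n = 4
h = (b - a)/n = 0.687500

Simpson's rule: (h/3)[f(x₀) + 4f(x₁) + 2f(x₂) + ... + f(xₙ)]

x_0 = 1.2500, f(x_0) = 0.948985, coefficient = 1
x_1 = 1.9375, f(x_1) = 0.933514, coefficient = 4
x_2 = 2.6250, f(x_2) = 0.493920, coefficient = 2
x_3 = 3.3125, f(x_3) = -0.170077, coefficient = 4
x_4 = 4.0000, f(x_4) = -0.756802, coefficient = 1

I ≈ (0.687500/3) × 4.233774 = 0.970240
Exact value: 0.968966
Error: 0.001274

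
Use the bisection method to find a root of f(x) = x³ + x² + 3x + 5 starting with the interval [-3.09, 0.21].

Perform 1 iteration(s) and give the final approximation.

f(x) = x³ + x² + 3x + 5
Initial interval: [-3.09, 0.21]

Iteration 1:
  c_1 = (-3.090000 + 0.210000)/2 = -1.440000
  f(c_1) = f(-1.440000) = -0.232384
  f(a) × f(c) ≥ 0, new interval: [-1.440000, 0.210000]

After 1 iteration(s), the approximation is c_1 = -1.440000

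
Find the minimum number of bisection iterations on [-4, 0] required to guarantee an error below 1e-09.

We need (b-a)/2^n ≤ 1e-09
(0 - (-4))/2^n ≤ 1e-09
4/2^n ≤ 1e-09
2^n ≥ 4000000000
n ≥ log₂(4000000000) = 31.90
n ≥ 32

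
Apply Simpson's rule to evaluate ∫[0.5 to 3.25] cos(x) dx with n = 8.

f(x) = cos(x)
a = 0.5, b = 3.25, n = 8
h = (b - a)/n = 0.343750

Simpson's rule: (h/3)[f(x₀) + 4f(x₁) + 2f(x₂) + ... + f(xₙ)]

x_0 = 0.5000, f(x_0) = 0.877583, coefficient = 1
x_1 = 0.8438, f(x_1) = 0.664666, coefficient = 4
x_2 = 1.1875, f(x_2) = 0.373980, coefficient = 2
x_3 = 1.5312, f(x_3) = 0.039536, coefficient = 4
x_4 = 1.8750, f(x_4) = -0.299534, coefficient = 2
x_5 = 2.2188, f(x_5) = -0.603556, coefficient = 4
x_6 = 2.5625, f(x_6) = -0.836960, coefficient = 2
x_7 = 2.9062, f(x_7) = -0.972434, coefficient = 4
x_8 = 3.2500, f(x_8) = -0.994130, coefficient = 1

I ≈ (0.343750/3) × -5.128729 = -0.587667
Exact value: -0.587621
Error: 0.000046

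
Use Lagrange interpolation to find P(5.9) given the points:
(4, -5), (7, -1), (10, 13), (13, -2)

Lagrange interpolation formula:
P(x) = Σ yᵢ × Lᵢ(x)
where Lᵢ(x) = Π_{j≠i} (x - xⱼ)/(xᵢ - xⱼ)

L_0(5.9) = (5.9 - 7)/(4 - 7) × (5.9 - 10)/(4 - 10) × (5.9 - 13)/(4 - 13) = 0.197660
L_1(5.9) = (5.9 - 4)/(7 - 4) × (5.9 - 10)/(7 - 10) × (5.9 - 13)/(7 - 13) = 1.024241
L_2(5.9) = (5.9 - 4)/(10 - 4) × (5.9 - 7)/(10 - 7) × (5.9 - 13)/(10 - 13) = -0.274796
L_3(5.9) = (5.9 - 4)/(13 - 4) × (5.9 - 7)/(13 - 7) × (5.9 - 10)/(13 - 10) = 0.052895

P(5.9) = (-5)×L_0(5.9) + (-1)×L_1(5.9) + 13×L_2(5.9) + (-2)×L_3(5.9)
P(5.9) = -5.690685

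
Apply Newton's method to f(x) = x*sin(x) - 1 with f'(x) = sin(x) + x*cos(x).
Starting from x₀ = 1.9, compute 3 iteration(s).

f(x) = x*sin(x) - 1
f'(x) = sin(x) + x*cos(x)
x₀ = 1.9

Newton-Raphson formula: x_{n+1} = x_n - f(x_n)/f'(x_n)

Iteration 1:
  f(1.900000) = 0.797970
  f'(1.900000) = 0.332050
  x_1 = 1.900000 - 0.797970/0.332050 = -0.503163
Iteration 2:
  f(-0.503163) = -0.757375
  f'(-0.503163) = -0.923001
  x_2 = -0.503163 - (-0.757375)/(-0.923001) = -1.323720
Iteration 3:
  f(-1.323720) = 0.283521
  f'(-1.323720) = -1.293374
  x_3 = -1.323720 - 0.283521/(-1.293374) = -1.104510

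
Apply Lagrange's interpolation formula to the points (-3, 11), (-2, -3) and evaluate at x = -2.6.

Lagrange interpolation formula:
P(x) = Σ yᵢ × Lᵢ(x)
where Lᵢ(x) = Π_{j≠i} (x - xⱼ)/(xᵢ - xⱼ)

L_0(-2.6) = (-2.6 - (-2))/(-3 - (-2)) = 0.600000
L_1(-2.6) = (-2.6 - (-3))/(-2 - (-3)) = 0.400000

P(-2.6) = 11×L_0(-2.6) + (-3)×L_1(-2.6)
P(-2.6) = 5.400000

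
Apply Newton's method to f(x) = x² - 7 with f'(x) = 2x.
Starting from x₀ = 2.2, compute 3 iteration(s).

f(x) = x² - 7
f'(x) = 2x
x₀ = 2.2

Newton-Raphson formula: x_{n+1} = x_n - f(x_n)/f'(x_n)

Iteration 1:
  f(2.200000) = -2.160000
  f'(2.200000) = 4.400000
  x_1 = 2.200000 - (-2.160000)/4.400000 = 2.690909
Iteration 2:
  f(2.690909) = 0.240992
  f'(2.690909) = 5.381818
  x_2 = 2.690909 - 0.240992/5.381818 = 2.646130
Iteration 3:
  f(2.646130) = 0.002005
  f'(2.646130) = 5.292260
  x_3 = 2.646130 - 0.002005/5.292260 = 2.645751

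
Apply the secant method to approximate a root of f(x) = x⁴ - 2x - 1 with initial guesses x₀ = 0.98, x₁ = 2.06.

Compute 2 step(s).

f(x) = x⁴ - 2x - 1
x₀ = 0.98, x₁ = 2.06

Secant formula: x_{n+1} = x_n - f(x_n)(x_n - x_{n-1})/(f(x_n) - f(x_{n-1}))

Iteration 1:
  f(0.980000) = -2.037632
  f(2.060000) = 12.888141
  x_2 = 2.060000 - 12.888141×(2.060000 - 0.980000)/(12.888141 - (-2.037632))
       = 1.127439
Iteration 2:
  f(2.060000) = 12.888141
  f(1.127439) = -1.639135
  x_3 = 1.127439 - (-1.639135)×(1.127439 - 2.060000)/(-1.639135 - 12.888141)
       = 1.232661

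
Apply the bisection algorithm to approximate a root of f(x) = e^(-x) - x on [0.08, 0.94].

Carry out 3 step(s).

f(x) = e^(-x) - x
Initial interval: [0.08, 0.94]

Iteration 1:
  c_1 = (0.080000 + 0.940000)/2 = 0.510000
  f(c_1) = f(0.510000) = 0.090496
  f(a) × f(c) ≥ 0, new interval: [0.510000, 0.940000]
Iteration 2:
  c_2 = (0.510000 + 0.940000)/2 = 0.725000
  f(c_2) = f(0.725000) = -0.240675
  f(a) × f(c) < 0, new interval: [0.510000, 0.725000]
Iteration 3:
  c_3 = (0.510000 + 0.725000)/2 = 0.617500
  f(c_3) = f(0.617500) = -0.078209
  f(a) × f(c) < 0, new interval: [0.510000, 0.617500]

After 3 iteration(s), the approximation is c_3 = 0.617500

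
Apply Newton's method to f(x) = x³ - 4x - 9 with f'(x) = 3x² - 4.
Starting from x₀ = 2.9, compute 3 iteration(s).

f(x) = x³ - 4x - 9
f'(x) = 3x² - 4
x₀ = 2.9

Newton-Raphson formula: x_{n+1} = x_n - f(x_n)/f'(x_n)

Iteration 1:
  f(2.900000) = 3.789000
  f'(2.900000) = 21.230000
  x_1 = 2.900000 - 3.789000/21.230000 = 2.721526
Iteration 2:
  f(2.721526) = 0.271435
  f'(2.721526) = 18.220114
  x_2 = 2.721526 - 0.271435/18.220114 = 2.706629
Iteration 3:
  f(2.706629) = 0.001809
  f'(2.706629) = 17.977515
  x_3 = 2.706629 - 0.001809/17.977515 = 2.706528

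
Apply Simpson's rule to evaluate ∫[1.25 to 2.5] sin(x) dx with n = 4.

f(x) = sin(x)
a = 1.25, b = 2.5, n = 4
h = (b - a)/n = 0.312500

Simpson's rule: (h/3)[f(x₀) + 4f(x₁) + 2f(x₂) + ... + f(xₙ)]

x_0 = 1.2500, f(x_0) = 0.948985, coefficient = 1
x_1 = 1.5625, f(x_1) = 0.999966, coefficient = 4
x_2 = 1.8750, f(x_2) = 0.954086, coefficient = 2
x_3 = 2.1875, f(x_3) = 0.815789, coefficient = 4
x_4 = 2.5000, f(x_4) = 0.598472, coefficient = 1

I ≈ (0.312500/3) × 10.718648 = 1.116526
Exact value: 1.116466
Error: 0.000060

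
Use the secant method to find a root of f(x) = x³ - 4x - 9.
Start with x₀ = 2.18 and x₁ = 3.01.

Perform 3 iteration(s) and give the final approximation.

f(x) = x³ - 4x - 9
x₀ = 2.18, x₁ = 3.01

Secant formula: x_{n+1} = x_n - f(x_n)(x_n - x_{n-1})/(f(x_n) - f(x_{n-1}))

Iteration 1:
  f(2.180000) = -7.359768
  f(3.010000) = 6.230901
  x_2 = 3.010000 - 6.230901×(3.010000 - 2.180000)/(6.230901 - (-7.359768))
       = 2.629471
Iteration 2:
  f(3.010000) = 6.230901
  f(2.629471) = -1.337417
  x_3 = 2.629471 - (-1.337417)×(2.629471 - 3.010000)/(-1.337417 - 6.230901)
       = 2.696715
Iteration 3:
  f(2.629471) = -1.337417
  f(2.696715) = -0.175615
  x_4 = 2.696715 - (-0.175615)×(2.696715 - 2.629471)/(-0.175615 - (-1.337417))
       = 2.706880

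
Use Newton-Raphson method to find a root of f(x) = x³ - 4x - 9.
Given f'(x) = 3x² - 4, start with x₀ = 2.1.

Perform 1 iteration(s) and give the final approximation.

f(x) = x³ - 4x - 9
f'(x) = 3x² - 4
x₀ = 2.1

Newton-Raphson formula: x_{n+1} = x_n - f(x_n)/f'(x_n)

Iteration 1:
  f(2.100000) = -8.139000
  f'(2.100000) = 9.230000
  x_1 = 2.100000 - (-8.139000)/9.230000 = 2.981798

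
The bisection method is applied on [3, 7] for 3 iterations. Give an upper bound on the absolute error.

Bisection error bound: |error| ≤ (b-a)/2^n
|error| ≤ (7 - 3)/2^3 = 4/2^3
|error| ≤ 0.5000000000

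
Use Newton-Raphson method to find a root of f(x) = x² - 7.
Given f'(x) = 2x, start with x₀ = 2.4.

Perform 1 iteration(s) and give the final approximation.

f(x) = x² - 7
f'(x) = 2x
x₀ = 2.4

Newton-Raphson formula: x_{n+1} = x_n - f(x_n)/f'(x_n)

Iteration 1:
  f(2.400000) = -1.240000
  f'(2.400000) = 4.800000
  x_1 = 2.400000 - (-1.240000)/4.800000 = 2.658333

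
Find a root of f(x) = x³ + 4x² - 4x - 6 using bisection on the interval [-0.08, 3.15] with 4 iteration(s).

f(x) = x³ + 4x² - 4x - 6
Initial interval: [-0.08, 3.15]

Iteration 1:
  c_1 = (-0.080000 + 3.150000)/2 = 1.535000
  f(c_1) = f(1.535000) = 0.901705
  f(a) × f(c) < 0, new interval: [-0.080000, 1.535000]
Iteration 2:
  c_2 = (-0.080000 + 1.535000)/2 = 0.727500
  f(c_2) = f(0.727500) = -6.407941
  f(a) × f(c) ≥ 0, new interval: [0.727500, 1.535000]
Iteration 3:
  c_3 = (0.727500 + 1.535000)/2 = 1.131250
  f(c_3) = f(1.131250) = -3.958403
  f(a) × f(c) ≥ 0, new interval: [1.131250, 1.535000]
Iteration 4:
  c_4 = (1.131250 + 1.535000)/2 = 1.333125
  f(c_4) = f(1.333125) = -1.854352
  f(a) × f(c) ≥ 0, new interval: [1.333125, 1.535000]

After 4 iteration(s), the approximation is c_4 = 1.333125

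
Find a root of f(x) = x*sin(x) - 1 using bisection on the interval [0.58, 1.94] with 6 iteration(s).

f(x) = x*sin(x) - 1
Initial interval: [0.58, 1.94]

Iteration 1:
  c_1 = (0.580000 + 1.940000)/2 = 1.260000
  f(c_1) = f(1.260000) = 0.199634
  f(a) × f(c) < 0, new interval: [0.580000, 1.260000]
Iteration 2:
  c_2 = (0.580000 + 1.260000)/2 = 0.920000
  f(c_2) = f(0.920000) = -0.268047
  f(a) × f(c) ≥ 0, new interval: [0.920000, 1.260000]
Iteration 3:
  c_3 = (0.920000 + 1.260000)/2 = 1.090000
  f(c_3) = f(1.090000) = -0.033577
  f(a) × f(c) ≥ 0, new interval: [1.090000, 1.260000]
Iteration 4:
  c_4 = (1.090000 + 1.260000)/2 = 1.175000
  f(c_4) = f(1.175000) = 0.084161
  f(a) × f(c) < 0, new interval: [1.090000, 1.175000]
Iteration 5:
  c_5 = (1.090000 + 1.175000)/2 = 1.132500
  f(c_5) = f(1.132500) = 0.025452
  f(a) × f(c) < 0, new interval: [1.090000, 1.132500]
Iteration 6:
  c_6 = (1.090000 + 1.132500)/2 = 1.111250
  f(c_6) = f(1.111250) = -0.004038
  f(a) × f(c) ≥ 0, new interval: [1.111250, 1.132500]

After 6 iteration(s), the approximation is c_6 = 1.111250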